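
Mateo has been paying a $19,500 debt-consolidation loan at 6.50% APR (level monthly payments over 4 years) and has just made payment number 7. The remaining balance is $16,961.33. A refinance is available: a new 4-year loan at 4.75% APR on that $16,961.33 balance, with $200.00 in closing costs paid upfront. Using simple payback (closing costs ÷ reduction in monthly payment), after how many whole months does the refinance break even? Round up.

Current payment = 19,500 × 6.5%/12 / (1 − (1+0.0054167)^−48) = $462.44.
Refinanced payment = 16,961.33 × 0.0039583 / (1 − (1+0.0039583)^−48) = $388.69.
Monthly savings = $462.44 − $388.69 = $73.75.
Break-even = $200.00 / $73.75 = 2.71 → 3 months.

3 months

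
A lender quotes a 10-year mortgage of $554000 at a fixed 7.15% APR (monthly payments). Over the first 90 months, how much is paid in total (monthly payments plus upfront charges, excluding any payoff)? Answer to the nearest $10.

At 7.15% the monthly rate is 0.0059583, so the payment is 554,000 × 0.0059583 / (1 − 1.0059583^−120) = $6,475.32.
Total outlay = 90 × $6,475.32 = $582,778.80.

$582,780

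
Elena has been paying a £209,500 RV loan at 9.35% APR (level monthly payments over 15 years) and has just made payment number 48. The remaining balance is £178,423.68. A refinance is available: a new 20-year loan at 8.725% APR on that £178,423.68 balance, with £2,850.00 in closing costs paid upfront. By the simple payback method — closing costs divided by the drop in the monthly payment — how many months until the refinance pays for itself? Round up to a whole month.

Current payment = 209,500 × 9.35%/12 / (1 − (1+0.0077917)^−180) = £2,168.73.
Refinanced payment = 178,423.68 × 0.0072708 / (1 − (1+0.0072708)^−240) = £1,573.90.
Monthly savings = £2,168.73 − £1,573.90 = £594.83.
Break-even = £2,850.00 / £594.83 = 4.79 → 5 months.

5 months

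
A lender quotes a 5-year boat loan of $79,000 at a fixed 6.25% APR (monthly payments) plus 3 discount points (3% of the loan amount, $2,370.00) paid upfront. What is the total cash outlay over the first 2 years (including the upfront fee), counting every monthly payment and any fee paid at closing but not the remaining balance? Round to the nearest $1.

At 6.25% the monthly rate is 0.0052083, so the payment is 79,000 × 0.0052083 / (1 − 1.0052083^−60) = $1,536.49.
Total outlay = 24 × $1,536.49 + $2,370.00 = $39,245.76.

$39,246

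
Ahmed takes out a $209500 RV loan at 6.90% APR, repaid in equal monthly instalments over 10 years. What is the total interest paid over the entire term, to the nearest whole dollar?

$81,103

Monthly rate = 6.9%/12 = 0.0057500; payment = 209,500 × 0.0057500 / (1 − (1+0.0057500)^−120) = $2,421.69.
Total paid = 120 × $2,421.69 = $290,602.80; interest = $290,602.80 − $209,500 = $81,102.80.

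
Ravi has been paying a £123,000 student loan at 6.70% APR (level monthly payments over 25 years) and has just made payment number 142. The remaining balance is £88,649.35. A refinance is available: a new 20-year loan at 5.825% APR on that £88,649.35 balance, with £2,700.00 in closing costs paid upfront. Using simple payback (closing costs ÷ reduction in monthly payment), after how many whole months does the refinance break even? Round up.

Current payment = 123,000 × 6.7%/12 / (1 − (1+0.0055833)^−300) = £845.94.
Refinanced payment = 88,649.35 × 0.0048542 / (1 − (1+0.0048542)^−240) = £626.19.
Monthly savings = £845.94 − £626.19 = £219.75.
Break-even = £2,700.00 / £219.75 = 12.29 → 13 months.

13 months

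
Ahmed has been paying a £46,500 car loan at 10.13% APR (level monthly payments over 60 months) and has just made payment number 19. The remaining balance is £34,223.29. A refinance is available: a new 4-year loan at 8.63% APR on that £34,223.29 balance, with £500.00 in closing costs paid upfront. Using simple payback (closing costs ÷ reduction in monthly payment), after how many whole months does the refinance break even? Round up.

4 months

Current payment = 46,500 × 10.13%/12 / (1 − (1+0.0084417)^−60) = £990.96.
Refinanced payment = 34,223.29 × 0.0071917 / (1 − (1+0.0071917)^−48) = £845.65.
Monthly savings = £990.96 − £845.65 = £145.31.
Break-even = £500.00 / £145.31 = 3.44 → 4 months.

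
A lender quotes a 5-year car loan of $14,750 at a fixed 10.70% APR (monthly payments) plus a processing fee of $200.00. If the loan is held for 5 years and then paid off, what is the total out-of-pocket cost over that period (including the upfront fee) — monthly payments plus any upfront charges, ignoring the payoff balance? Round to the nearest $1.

$19,310

At 10.70% the monthly rate is 0.0089167, so the payment is 14,750 × 0.0089167 / (1 − 1.0089167^−60) = $318.50.
Total outlay = 60 × $318.50 + $200.00 = $19,310.00.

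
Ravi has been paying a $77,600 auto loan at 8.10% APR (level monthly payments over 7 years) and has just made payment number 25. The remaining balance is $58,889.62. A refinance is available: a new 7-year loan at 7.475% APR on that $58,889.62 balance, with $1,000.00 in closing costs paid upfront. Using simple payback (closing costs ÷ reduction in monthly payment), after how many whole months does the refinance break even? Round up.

Current payment = 77,600 × 8.1%/12 / (1 − (1+0.0067500)^−84) = $1,213.36.
Refinanced payment = 58,889.62 × 0.0062292 / (1 − (1+0.0062292)^−84) = $902.54.
Monthly savings = $1,213.36 − $902.54 = $310.82.
Break-even = $1,000.00 / $310.82 = 3.22 → 4 months.

4 months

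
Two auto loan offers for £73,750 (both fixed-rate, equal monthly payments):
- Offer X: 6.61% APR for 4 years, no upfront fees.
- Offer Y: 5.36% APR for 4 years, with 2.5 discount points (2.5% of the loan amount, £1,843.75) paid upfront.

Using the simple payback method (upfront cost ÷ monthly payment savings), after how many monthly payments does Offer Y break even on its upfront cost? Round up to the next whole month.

44 months

Offer X: at 6.61% the monthly rate is 0.0055083, so the payment is 73,750 × 0.0055083 / (1 − 1.0055083^−48) = £1,752.72.
Offer Y: at 5.36% the monthly rate is 0.0044667, so the payment is 73,750 × 0.0044667 / (1 − 1.0044667^−48) = £1,710.46.
Monthly savings = £1,752.72 − £1,710.46 = £42.26.
Break-even = £1,843.75 / £42.26 = 43.63 → 44 months.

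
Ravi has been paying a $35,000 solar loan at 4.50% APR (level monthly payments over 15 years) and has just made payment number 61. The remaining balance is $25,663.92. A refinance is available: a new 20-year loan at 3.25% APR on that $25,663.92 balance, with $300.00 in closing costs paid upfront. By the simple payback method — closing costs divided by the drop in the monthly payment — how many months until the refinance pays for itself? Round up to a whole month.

3 months

Current payment = 35,000 × 4.5%/12 / (1 − (1+0.0037500)^−180) = $267.75.
Refinanced payment = 25,663.92 × 0.0027083 / (1 − (1+0.0027083)^−240) = $145.56.
Monthly savings = $267.75 − $145.56 = $122.19.
Break-even = $300.00 / $122.19 = 2.46 → 3 months.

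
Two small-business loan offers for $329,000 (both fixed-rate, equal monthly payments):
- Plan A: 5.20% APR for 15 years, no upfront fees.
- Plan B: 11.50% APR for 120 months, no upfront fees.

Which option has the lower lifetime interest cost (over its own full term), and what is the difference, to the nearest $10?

Plan A: monthly rate = 5.2%/12 = 0.0043333; payment = 329,000 × 0.0043333 / (1 − (1+0.0043333)^−180) = $2,636.12.
Total interest on Plan A = 180 × $2,636.12 − $329,000 = $145,501.60.
Plan B: at 11.50% the monthly rate is 0.0095833, so the payment is 329,000 × 0.0095833 / (1 − 1.0095833^−120) = $4,625.59.
Total interest on Plan B = 120 × $4,625.59 − $329,000 = $226,070.80.
Plan A is lower by $80,569.20.

Plan A by $80,570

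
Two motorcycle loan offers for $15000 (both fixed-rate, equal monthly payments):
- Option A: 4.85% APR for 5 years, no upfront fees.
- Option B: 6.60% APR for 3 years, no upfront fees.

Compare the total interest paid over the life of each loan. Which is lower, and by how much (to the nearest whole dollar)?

Option A: at 4.85% the monthly rate is 0.0040417, so the payment is 15,000 × 0.0040417 / (1 − 1.0040417^−60) = $282.04.
Total interest on Option A = 60 × $282.04 − $15,000 = $1,922.40.
Option B: monthly rate = 6.6%/12 = 0.0055000; payment = 15,000 × 0.0055000 / (1 − (1+0.0055000)^−36) = $460.42.
Total interest on Option B = 36 × $460.42 − $15,000 = $1,575.12.
Option B is lower by $347.28.

Option B by $347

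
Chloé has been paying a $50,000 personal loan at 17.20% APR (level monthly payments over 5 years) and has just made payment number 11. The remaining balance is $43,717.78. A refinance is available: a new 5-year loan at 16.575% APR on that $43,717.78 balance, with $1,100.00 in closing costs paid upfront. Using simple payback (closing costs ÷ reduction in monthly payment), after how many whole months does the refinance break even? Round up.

7 months

Current payment = 50,000 × 17.2%/12 / (1 − (1+0.0143333)^−60) = $1,248.01.
Refinanced payment = 43,717.78 × 0.0138125 / (1 − (1+0.0138125)^−60) = $1,076.53.
Monthly savings = $1,248.01 − $1,076.53 = $171.48.
Break-even = $1,100.00 / $171.48 = 6.41 → 7 months.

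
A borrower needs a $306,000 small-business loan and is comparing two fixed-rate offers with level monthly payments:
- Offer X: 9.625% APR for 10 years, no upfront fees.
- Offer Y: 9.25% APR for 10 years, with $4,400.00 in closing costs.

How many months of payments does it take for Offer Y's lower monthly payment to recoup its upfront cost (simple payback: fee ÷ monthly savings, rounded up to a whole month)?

Offer X: at 9.625% the monthly rate is 0.0080208, so the payment is 306,000 × 0.0080208 / (1 − 1.0080208^−120) = $3,980.54.
Offer Y: monthly rate = 9.25%/12 = 0.0077083; payment = 306,000 × 0.0077083 / (1 − (1+0.0077083)^−120) = $3,917.80.
Monthly savings = $3,980.54 − $3,917.80 = $62.74.
Break-even = $4,400.00 / $62.74 = 70.13 → 71 months.

71 months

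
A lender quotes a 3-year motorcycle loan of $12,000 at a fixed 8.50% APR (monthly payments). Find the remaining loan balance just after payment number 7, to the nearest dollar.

$9,899

With monthly rate i = 8.5%/12 = 0.0070833, the balance after k of n payments is P · [(1+i)^n − (1+i)^k] / [(1+i)^n − 1].
(1+0.0070833)^36 = 1.28930217 and (1+0.0070833)^7 = 1.05064951, so the balance is 12,000 × (1.28930217 − 1.05064951) / (1.28930217 − 1) = $9,899.10.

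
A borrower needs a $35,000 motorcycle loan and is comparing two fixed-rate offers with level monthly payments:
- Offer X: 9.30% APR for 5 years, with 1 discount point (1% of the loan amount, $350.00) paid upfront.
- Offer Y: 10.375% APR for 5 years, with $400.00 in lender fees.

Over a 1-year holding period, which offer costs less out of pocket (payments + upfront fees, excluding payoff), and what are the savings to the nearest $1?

Offer X by $272

Offer X: monthly rate = 9.3%/12 = 0.0077500; payment = 35,000 × 0.0077500 / (1 − (1+0.0077500)^−60) = $731.65.
Offer Y: at 10.375% the monthly rate is 0.0086458, so the payment is 35,000 × 0.0086458 / (1 − 1.0086458^−60) = $750.12.
Over 12 months: Offer X costs 12 × $731.65 + $350.00 = $9,129.80; Offer Y costs 12 × $750.12 + $400.00 = $9,401.44.
Offer X is cheaper by $9,401.44 − $9,129.80 = $271.64.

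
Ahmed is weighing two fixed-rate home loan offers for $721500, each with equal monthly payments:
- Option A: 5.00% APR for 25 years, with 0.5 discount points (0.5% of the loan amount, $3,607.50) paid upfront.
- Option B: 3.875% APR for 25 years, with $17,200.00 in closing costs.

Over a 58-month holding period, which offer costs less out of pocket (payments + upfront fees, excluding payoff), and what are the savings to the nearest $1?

Option B by $13,035

Option A: monthly rate = 5%/12 = 0.0041667; payment = 721,500 × 0.0041667 / (1 − (1+0.0041667)^−300) = $4,217.82.
Option B: monthly rate = 3.875%/12 = 0.0032292; payment = 721,500 × 0.0032292 / (1 − (1+0.0032292)^−300) = $3,758.72.
Over 58 months: Option A costs 58 × $4,217.82 + $3,607.50 = $248,241.06; Option B costs 58 × $3,758.72 + $17,200.00 = $235,205.76.
Option B is cheaper by $248,241.06 − $235,205.76 = $13,035.30.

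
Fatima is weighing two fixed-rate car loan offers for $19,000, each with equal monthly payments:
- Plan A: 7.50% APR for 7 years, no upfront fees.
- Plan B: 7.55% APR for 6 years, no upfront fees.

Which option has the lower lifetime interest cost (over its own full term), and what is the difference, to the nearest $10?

Plan A: at 7.50% the monthly rate is 0.0062500, so the payment is 19,000 × 0.0062500 / (1 − 1.0062500^−84) = $291.43.
Total interest on Plan A = 84 × $291.43 − $19,000 = $5,480.12.
Plan B: at 7.55% the monthly rate is 0.0062917, so the payment is 19,000 × 0.0062917 / (1 − 1.0062917^−72) = $328.97.
Total interest on Plan B = 72 × $328.97 − $19,000 = $4,685.84.
Plan B is lower by $794.28.

Plan B by $790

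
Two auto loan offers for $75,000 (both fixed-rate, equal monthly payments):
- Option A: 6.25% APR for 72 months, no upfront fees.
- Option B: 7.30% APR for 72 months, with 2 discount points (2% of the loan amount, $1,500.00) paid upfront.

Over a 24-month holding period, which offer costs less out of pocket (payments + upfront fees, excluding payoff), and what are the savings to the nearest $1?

Option A by $2,404

Option A: at 6.25% the monthly rate is 0.0052083, so the payment is 75,000 × 0.0052083 / (1 − 1.0052083^−72) = $1,251.84.
Option B: at 7.30% the monthly rate is 0.0060833, so the payment is 75,000 × 0.0060833 / (1 − 1.0060833^−72) = $1,289.51.
Over 24 months: Option A costs 24 × $1,251.84 = $30,044.16; Option B costs 24 × $1,289.51 + $1,500.00 = $32,448.24.
Option A is cheaper by $32,448.24 − $30,044.16 = $2,404.08.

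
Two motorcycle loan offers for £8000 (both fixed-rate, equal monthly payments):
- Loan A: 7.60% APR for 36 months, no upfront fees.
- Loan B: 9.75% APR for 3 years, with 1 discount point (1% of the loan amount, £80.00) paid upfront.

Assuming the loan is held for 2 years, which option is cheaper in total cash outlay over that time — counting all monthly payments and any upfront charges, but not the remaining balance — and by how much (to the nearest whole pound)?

Loan A by £272

Loan A: at 7.60% the monthly rate is 0.0063333, so the payment is 8,000 × 0.0063333 / (1 − 1.0063333^−36) = £249.22.
Loan B: monthly rate = 9.75%/12 = 0.0081250; payment = 8,000 × 0.0081250 / (1 − (1+0.0081250)^−36) = £257.20.
Over 24 months: Loan A costs 24 × £249.22 = £5,981.28; Loan B costs 24 × £257.20 + £80.00 = £6,252.80.
Loan A is cheaper by £6,252.80 − £5,981.28 = £271.52.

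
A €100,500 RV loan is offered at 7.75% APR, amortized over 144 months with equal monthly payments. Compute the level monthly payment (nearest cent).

Monthly rate = 7.75%/12 = 0.0064583; payment = 100,500 × 0.0064583 / (1 − (1+0.0064583)^−144) = €1,074.14.

€1,074.14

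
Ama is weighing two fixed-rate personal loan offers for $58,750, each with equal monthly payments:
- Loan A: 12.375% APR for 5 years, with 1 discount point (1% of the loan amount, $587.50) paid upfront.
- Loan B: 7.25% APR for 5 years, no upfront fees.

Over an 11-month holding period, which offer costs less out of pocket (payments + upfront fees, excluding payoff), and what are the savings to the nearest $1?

Loan A: monthly rate = 12.375%/12 = 0.0103125; payment = 58,750 × 0.0103125 / (1 − (1+0.0103125)^−60) = $1,318.02.
Loan B: at 7.25% the monthly rate is 0.0060417, so the payment is 58,750 × 0.0060417 / (1 − 1.0060417^−60) = $1,170.26.
Over 11 months: Loan A costs 11 × $1,318.02 + $587.50 = $15,085.72; Loan B costs 11 × $1,170.26 = $12,872.86.
Loan B is cheaper by $15,085.72 − $12,872.86 = $2,212.86.

Loan B by $2,213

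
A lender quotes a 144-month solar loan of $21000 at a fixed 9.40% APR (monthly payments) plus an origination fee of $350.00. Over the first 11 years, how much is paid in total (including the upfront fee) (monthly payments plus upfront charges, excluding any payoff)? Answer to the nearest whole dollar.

At 9.40% the monthly rate is 0.0078333, so the payment is 21,000 × 0.0078333 / (1 − 1.0078333^−144) = $243.74.
Total outlay = 132 × $243.74 + $350.00 = $32,523.68.

$32,524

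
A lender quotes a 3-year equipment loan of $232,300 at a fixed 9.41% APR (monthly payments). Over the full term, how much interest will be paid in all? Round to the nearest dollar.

$35,233

Monthly rate = 9.41%/12 = 0.0078417; payment = 232,300 × 0.0078417 / (1 − (1+0.0078417)^−36) = $7,431.48.
Total paid = 36 × $7,431.48 = $267,533.28; interest = $267,533.28 − $232,300 = $35,233.28.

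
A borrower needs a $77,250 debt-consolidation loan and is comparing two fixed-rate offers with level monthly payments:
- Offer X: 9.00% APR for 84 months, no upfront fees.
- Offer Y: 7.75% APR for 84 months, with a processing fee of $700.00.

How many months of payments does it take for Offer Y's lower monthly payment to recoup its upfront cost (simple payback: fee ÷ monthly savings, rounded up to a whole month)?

Offer X: at 9.00% the monthly rate is 0.0075000, so the payment is 77,250 × 0.0075000 / (1 − 1.0075000^−84) = $1,242.88.
Offer Y: at 7.75% the monthly rate is 0.0064583, so the payment is 77,250 × 0.0064583 / (1 − 1.0064583^−84) = $1,194.44.
Monthly savings = $1,242.88 − $1,194.44 = $48.44.
Break-even = $700.00 / $48.44 = 14.45 → 15 months.

15 months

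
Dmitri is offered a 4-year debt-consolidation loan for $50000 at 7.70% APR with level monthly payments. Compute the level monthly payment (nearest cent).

$1,213.62

At 7.70% the monthly rate is 0.0064167, so the payment is 50,000 × 0.0064167 / (1 − 1.0064167^−48) = $1,213.62.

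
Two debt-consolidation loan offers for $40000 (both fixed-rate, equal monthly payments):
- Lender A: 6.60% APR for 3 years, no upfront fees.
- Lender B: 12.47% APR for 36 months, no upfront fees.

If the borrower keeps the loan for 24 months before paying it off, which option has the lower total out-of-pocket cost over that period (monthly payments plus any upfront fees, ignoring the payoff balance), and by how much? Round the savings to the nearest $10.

Lender A by $2,630

Lender A: at 6.60% the monthly rate is 0.0055000, so the payment is 40,000 × 0.0055000 / (1 − 1.0055000^−36) = $1,227.78.
Lender B: at 12.47% the monthly rate is 0.0103917, so the payment is 40,000 × 0.0103917 / (1 − 1.0103917^−36) = $1,337.57.
Over 24 months: Lender A costs 24 × $1,227.78 = $29,466.72; Lender B costs 24 × $1,337.57 = $32,101.68.
Lender A is cheaper by $32,101.68 − $29,466.72 = $2,634.96.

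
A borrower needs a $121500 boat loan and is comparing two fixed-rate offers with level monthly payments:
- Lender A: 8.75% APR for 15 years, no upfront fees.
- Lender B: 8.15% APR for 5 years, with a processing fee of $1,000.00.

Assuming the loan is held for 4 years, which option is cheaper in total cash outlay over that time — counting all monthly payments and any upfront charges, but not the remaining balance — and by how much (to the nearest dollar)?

Lender A: at 8.75% the monthly rate is 0.0072917, so the payment is 121,500 × 0.0072917 / (1 − 1.0072917^−180) = $1,214.33.
Lender B: at 8.15% the monthly rate is 0.0067917, so the payment is 121,500 × 0.0067917 / (1 − 1.0067917^−60) = $2,472.31.
Over 48 months: Lender A costs 48 × $1,214.33 = $58,287.84; Lender B costs 48 × $2,472.31 + $1,000.00 = $119,670.88.
Lender A is cheaper by $119,670.88 − $58,287.84 = $61,383.04.

Lender A by $61,383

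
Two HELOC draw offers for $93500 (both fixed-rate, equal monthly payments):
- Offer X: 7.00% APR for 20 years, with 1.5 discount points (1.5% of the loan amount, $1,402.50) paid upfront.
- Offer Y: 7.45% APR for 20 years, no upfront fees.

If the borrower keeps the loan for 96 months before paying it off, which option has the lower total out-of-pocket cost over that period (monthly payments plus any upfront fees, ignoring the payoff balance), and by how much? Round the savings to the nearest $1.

Offer X by $1,043

Offer X: monthly rate = 7%/12 = 0.0058333; payment = 93,500 × 0.0058333 / (1 − (1+0.0058333)^−240) = $724.90.
Offer Y: monthly rate = 7.45%/12 = 0.0062083; payment = 93,500 × 0.0062083 / (1 − (1+0.0062083)^−240) = $750.37.
Over 96 months: Offer X costs 96 × $724.90 + $1,402.50 = $70,992.90; Offer Y costs 96 × $750.37 = $72,035.52.
Offer X is cheaper by $72,035.52 − $70,992.90 = $1,042.62.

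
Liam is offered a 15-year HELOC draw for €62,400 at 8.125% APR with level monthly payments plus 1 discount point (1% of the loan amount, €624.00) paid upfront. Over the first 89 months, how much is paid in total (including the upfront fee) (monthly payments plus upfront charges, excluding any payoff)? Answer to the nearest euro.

€54,099

Monthly rate = 8.125%/12 = 0.0067708; payment = 62,400 × 0.0067708 / (1 − (1+0.0067708)^−180) = €600.84.
Total outlay = 89 × €600.84 + €624.00 = €54,098.76.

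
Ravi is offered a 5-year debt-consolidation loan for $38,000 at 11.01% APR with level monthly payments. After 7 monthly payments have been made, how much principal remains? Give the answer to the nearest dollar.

With monthly rate i = 11.01%/12 = 0.0091750, the balance after k of n payments is P · [(1+i)^n − (1+i)^k] / [(1+i)^n − 1].
(1+0.0091750)^60 = 1.72977254 and (1+0.0091750)^7 = 1.06602008, so the balance is 38,000 × (1.72977254 − 1.06602008) / (1.72977254 − 1) = $34,562.27.

$34,562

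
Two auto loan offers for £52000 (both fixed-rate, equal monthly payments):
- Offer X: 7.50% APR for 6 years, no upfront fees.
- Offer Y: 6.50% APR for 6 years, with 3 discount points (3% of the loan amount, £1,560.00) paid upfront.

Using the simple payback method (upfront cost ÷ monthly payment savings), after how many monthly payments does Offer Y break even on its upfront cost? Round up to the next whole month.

63 months

Offer X: monthly rate = 7.5%/12 = 0.0062500; payment = 52,000 × 0.0062500 / (1 − (1+0.0062500)^−72) = £899.09.
Offer Y: monthly rate = 6.5%/12 = 0.0054167; payment = 52,000 × 0.0054167 / (1 − (1+0.0054167)^−72) = £874.12.
Monthly savings = £899.09 − £874.12 = £24.97.
Break-even = £1,560.00 / £24.97 = 62.47 → 63 months.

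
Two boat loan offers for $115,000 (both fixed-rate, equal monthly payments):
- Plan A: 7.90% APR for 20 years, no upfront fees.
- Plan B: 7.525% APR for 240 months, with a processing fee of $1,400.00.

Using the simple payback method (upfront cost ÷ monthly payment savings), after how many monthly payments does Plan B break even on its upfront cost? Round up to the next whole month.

53 months

Plan A: at 7.90% the monthly rate is 0.0065833, so the payment is 115,000 × 0.0065833 / (1 − 1.0065833^−240) = $954.76.
Plan B: at 7.525% the monthly rate is 0.0062708, so the payment is 115,000 × 0.0062708 / (1 − 1.0062708^−240) = $928.19.
Monthly savings = $954.76 − $928.19 = $26.57.
Break-even = $1,400.00 / $26.57 = 52.69 → 53 months.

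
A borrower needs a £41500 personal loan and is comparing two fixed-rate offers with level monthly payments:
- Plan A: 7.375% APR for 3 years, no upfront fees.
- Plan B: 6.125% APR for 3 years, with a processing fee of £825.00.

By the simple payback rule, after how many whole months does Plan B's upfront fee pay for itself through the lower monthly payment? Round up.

35 months

Plan A: at 7.375% the monthly rate is 0.0061458, so the payment is 41,500 × 0.0061458 / (1 − 1.0061458^−36) = £1,288.53.
Plan B: monthly rate = 6.125%/12 = 0.0051042; payment = 41,500 × 0.0051042 / (1 − (1+0.0051042)^−36) = £1,264.86.
Monthly savings = £1,288.53 − £1,264.86 = £23.67.
Break-even = £825.00 / £23.67 = 34.85 → 35 months.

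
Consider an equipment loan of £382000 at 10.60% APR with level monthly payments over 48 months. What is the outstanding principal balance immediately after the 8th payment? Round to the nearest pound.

With monthly rate i = 10.6%/12 = 0.0088333, the balance after k of n payments is P · [(1+i)^n − (1+i)^k] / [(1+i)^n − 1].
(1+0.0088333)^48 = 1.52521943 and (1+0.0088333)^8 = 1.07289047, so the balance is 382,000 × (1.52521943 − 1.07289047) / (1.52521943 − 1) = £328,985.66.

£328,986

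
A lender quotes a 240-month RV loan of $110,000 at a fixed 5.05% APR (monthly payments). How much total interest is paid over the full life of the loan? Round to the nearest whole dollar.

$64,958

At 5.05% the monthly rate is 0.0042083, so the payment is 110,000 × 0.0042083 / (1 − 1.0042083^−240) = $728.99.
Total paid = 240 × $728.99 = $174,957.60; interest = $174,957.60 − $110,000 = $64,957.60.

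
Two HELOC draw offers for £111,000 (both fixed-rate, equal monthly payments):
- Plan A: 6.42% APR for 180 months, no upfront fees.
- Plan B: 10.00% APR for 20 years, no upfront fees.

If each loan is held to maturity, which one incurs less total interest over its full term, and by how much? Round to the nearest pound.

Plan A by £83,912

Plan A: at 6.42% the monthly rate is 0.0053500, so the payment is 111,000 × 0.0053500 / (1 − 1.0053500^−180) = £962.05.
Total interest on Plan A = 180 × £962.05 − £111,000 = £62,169.00.
Plan B: at 10.00% the monthly rate is 0.0083333, so the payment is 111,000 × 0.0083333 / (1 − 1.0083333^−240) = £1,071.17.
Total interest on Plan B = 240 × £1,071.17 − £111,000 = £146,080.80.
Plan A is lower by £83,911.80.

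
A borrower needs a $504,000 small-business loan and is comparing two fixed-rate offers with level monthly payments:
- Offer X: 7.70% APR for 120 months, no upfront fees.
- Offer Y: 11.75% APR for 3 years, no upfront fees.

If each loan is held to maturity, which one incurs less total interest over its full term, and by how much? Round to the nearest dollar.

Offer X: monthly rate = 7.7%/12 = 0.0064167; payment = 504,000 × 0.0064167 / (1 − (1+0.0064167)^−120) = $6,035.31.
Total interest on Offer X = 120 × $6,035.31 − $504,000 = $220,237.20.
Offer Y: monthly rate = 11.75%/12 = 0.0097917; payment = 504,000 × 0.0097917 / (1 − (1+0.0097917)^−36) = $16,679.90.
Total interest on Offer Y = 36 × $16,679.90 − $504,000 = $96,476.40.
Offer Y is lower by $123,760.80.

Offer Y by $123,761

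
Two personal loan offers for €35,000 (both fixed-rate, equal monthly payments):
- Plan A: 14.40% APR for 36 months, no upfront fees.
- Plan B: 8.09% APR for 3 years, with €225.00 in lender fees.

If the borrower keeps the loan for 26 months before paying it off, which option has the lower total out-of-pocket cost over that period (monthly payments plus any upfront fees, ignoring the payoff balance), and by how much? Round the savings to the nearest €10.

Plan B by €2,500

Plan A: monthly rate = 14.4%/12 = 0.0120000; payment = 35,000 × 0.0120000 / (1 − (1+0.0120000)^−36) = €1,203.03.
Plan B: at 8.09% the monthly rate is 0.0067417, so the payment is 35,000 × 0.0067417 / (1 − 1.0067417^−36) = €1,098.23.
Over 26 months: Plan A costs 26 × €1,203.03 = €31,278.78; Plan B costs 26 × €1,098.23 + €225.00 = €28,778.98.
Plan B is cheaper by €31,278.78 − €28,778.98 = €2,499.80.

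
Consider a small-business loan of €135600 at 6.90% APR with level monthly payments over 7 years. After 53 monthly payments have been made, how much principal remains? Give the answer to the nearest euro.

With monthly rate i = 6.9%/12 = 0.0057500, the balance after k of n payments is P · [(1+i)^n − (1+i)^k] / [(1+i)^n − 1].
(1+0.0057500)^84 = 1.61868918 and (1+0.0057500)^53 = 1.35510262, so the balance is 135,600 × (1.61868918 − 1.35510262) / (1.61868918 − 1) = €57,771.07.

€57,771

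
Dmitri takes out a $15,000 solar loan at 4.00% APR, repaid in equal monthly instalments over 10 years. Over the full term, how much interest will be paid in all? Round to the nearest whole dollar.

$3,224

Monthly rate = 4%/12 = 0.0033333; payment = 15,000 × 0.0033333 / (1 − (1+0.0033333)^−120) = $151.87.
Total paid = 120 × $151.87 = $18,224.40; interest = $18,224.40 − $15,000 = $3,224.40.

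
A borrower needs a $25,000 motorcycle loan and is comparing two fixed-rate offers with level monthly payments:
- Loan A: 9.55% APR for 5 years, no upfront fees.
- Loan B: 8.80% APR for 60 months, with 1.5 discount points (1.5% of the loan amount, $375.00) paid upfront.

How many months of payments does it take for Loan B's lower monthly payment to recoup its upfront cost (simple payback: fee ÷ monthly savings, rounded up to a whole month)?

Loan A: monthly rate = 9.55%/12 = 0.0079583; payment = 25,000 × 0.0079583 / (1 − (1+0.0079583)^−60) = $525.66.
Loan B: monthly rate = 8.8%/12 = 0.0073333; payment = 25,000 × 0.0073333 / (1 − (1+0.0073333)^−60) = $516.54.
Monthly savings = $525.66 − $516.54 = $9.12.
Break-even = $375.00 / $9.12 = 41.12 → 42 months.

42 months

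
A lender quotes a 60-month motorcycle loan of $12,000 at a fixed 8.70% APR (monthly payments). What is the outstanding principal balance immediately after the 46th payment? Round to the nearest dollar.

$3,282

With monthly rate i = 8.7%/12 = 0.0072500, the balance after k of n payments is P · [(1+i)^n − (1+i)^k] / [(1+i)^n − 1].
(1+0.0072500)^60 = 1.54254046 and (1+0.0072500)^46 = 1.39416668, so the balance is 12,000 × (1.54254046 − 1.39416668) / (1.54254046 − 1) = $3,281.76.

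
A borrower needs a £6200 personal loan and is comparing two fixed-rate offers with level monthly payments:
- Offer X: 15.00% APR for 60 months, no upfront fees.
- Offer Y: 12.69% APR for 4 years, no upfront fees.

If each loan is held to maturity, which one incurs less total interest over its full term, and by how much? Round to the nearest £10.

Offer X: at 15.00% the monthly rate is 0.0125000, so the payment is 6,200 × 0.0125000 / (1 − 1.0125000^−60) = £147.50.
Total interest on Offer X = 60 × £147.50 − £6,200 = £2,650.00.
Offer Y: at 12.69% the monthly rate is 0.0105750, so the payment is 6,200 × 0.0105750 / (1 − 1.0105750^−48) = £165.38.
Total interest on Offer Y = 48 × £165.38 − £6,200 = £1,738.24.
Offer Y is lower by £911.76.

Offer Y by £910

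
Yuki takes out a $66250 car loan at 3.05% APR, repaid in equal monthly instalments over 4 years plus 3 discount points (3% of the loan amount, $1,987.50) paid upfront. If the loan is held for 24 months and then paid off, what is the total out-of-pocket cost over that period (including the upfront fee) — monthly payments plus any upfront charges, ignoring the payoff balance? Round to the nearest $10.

At 3.05% the monthly rate is 0.0025417, so the payment is 66,250 × 0.0025417 / (1 − 1.0025417^−48) = $1,467.86.
Total outlay = 24 × $1,467.86 + $1,987.50 = $37,216.14.

$37,220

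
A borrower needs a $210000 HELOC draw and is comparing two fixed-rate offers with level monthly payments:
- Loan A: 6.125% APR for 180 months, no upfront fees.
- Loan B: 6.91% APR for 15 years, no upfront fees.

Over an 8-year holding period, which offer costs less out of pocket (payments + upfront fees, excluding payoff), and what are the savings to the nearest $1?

Loan A by $8,705

Loan A: at 6.125% the monthly rate is 0.0051042, so the payment is 210,000 × 0.0051042 / (1 − 1.0051042^−180) = $1,786.31.
Loan B: at 6.91% the monthly rate is 0.0057583, so the payment is 210,000 × 0.0057583 / (1 − 1.0057583^−180) = $1,876.99.
Over 96 months: Loan A costs 96 × $1,786.31 = $171,485.76; Loan B costs 96 × $1,876.99 = $180,191.04.
Loan A is cheaper by $180,191.04 − $171,485.76 = $8,705.28.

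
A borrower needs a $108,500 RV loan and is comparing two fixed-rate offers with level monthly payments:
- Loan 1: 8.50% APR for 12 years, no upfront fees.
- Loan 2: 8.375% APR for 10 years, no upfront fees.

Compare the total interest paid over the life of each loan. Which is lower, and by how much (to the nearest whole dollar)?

Loan 1: monthly rate = 8.5%/12 = 0.0070833; payment = 108,500 × 0.0070833 / (1 − (1+0.0070833)^−144) = $1,204.41.
Total interest on Loan 1 = 144 × $1,204.41 − $108,500 = $64,935.04.
Loan 2: at 8.375% the monthly rate is 0.0069792, so the payment is 108,500 × 0.0069792 / (1 − 1.0069792^−120) = $1,338.00.
Total interest on Loan 2 = 120 × $1,338.00 − $108,500 = $52,060.00.
Loan 2 is lower by $12,875.04.

Loan 2 by $12,875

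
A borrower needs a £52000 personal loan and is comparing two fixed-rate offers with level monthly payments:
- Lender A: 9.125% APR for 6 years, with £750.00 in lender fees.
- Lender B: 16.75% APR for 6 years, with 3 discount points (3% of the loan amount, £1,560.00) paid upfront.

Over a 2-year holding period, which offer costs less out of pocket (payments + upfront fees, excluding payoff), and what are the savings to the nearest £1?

Lender A by £5,826

Lender A: at 9.125% the monthly rate is 0.0076042, so the payment is 52,000 × 0.0076042 / (1 − 1.0076042^−72) = £940.56.
Lender B: monthly rate = 16.75%/12 = 0.0139583; payment = 52,000 × 0.0139583 / (1 − (1+0.0139583)^−72) = £1,149.56.
Over 24 months: Lender A costs 24 × £940.56 + £750.00 = £23,323.44; Lender B costs 24 × £1,149.56 + £1,560.00 = £29,149.44.
Lender A is cheaper by £29,149.44 − £23,323.44 = £5,826.00.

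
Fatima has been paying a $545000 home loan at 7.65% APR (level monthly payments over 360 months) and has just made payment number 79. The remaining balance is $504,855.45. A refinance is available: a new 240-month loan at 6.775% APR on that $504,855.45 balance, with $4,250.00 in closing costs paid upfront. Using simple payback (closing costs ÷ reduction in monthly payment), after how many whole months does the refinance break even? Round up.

207 months

Current payment = 545,000 × 7.65%/12 / (1 − (1+0.0063750)^−360) = $3,866.85.
Refinanced payment = 504,855.45 × 0.0056458 / (1 − (1+0.0056458)^−240) = $3,846.25.
Monthly savings = $3,866.85 − $3,846.25 = $20.60.
Break-even = $4,250.00 / $20.60 = 206.31 → 207 months.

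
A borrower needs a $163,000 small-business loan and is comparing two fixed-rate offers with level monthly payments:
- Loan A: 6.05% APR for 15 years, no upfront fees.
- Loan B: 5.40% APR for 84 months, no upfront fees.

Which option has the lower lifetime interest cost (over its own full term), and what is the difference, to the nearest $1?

Loan B by $52,275

Loan A: monthly rate = 6.05%/12 = 0.0050417; payment = 163,000 × 0.0050417 / (1 − (1+0.0050417)^−180) = $1,379.89.
Total interest on Loan A = 180 × $1,379.89 − $163,000 = $85,380.20.
Loan B: at 5.40% the monthly rate is 0.0045000, so the payment is 163,000 × 0.0045000 / (1 − 1.0045000^−84) = $2,334.59.
Total interest on Loan B = 84 × $2,334.59 − $163,000 = $33,105.56.
Loan B is lower by $52,274.64.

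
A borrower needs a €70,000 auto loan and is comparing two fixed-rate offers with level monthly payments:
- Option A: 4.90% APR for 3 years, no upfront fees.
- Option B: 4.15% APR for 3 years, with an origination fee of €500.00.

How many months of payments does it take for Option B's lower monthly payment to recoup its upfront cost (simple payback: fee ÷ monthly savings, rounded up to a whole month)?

Option A: monthly rate = 4.9%/12 = 0.0040833; payment = 70,000 × 0.0040833 / (1 − (1+0.0040833)^−36) = €2,094.82.
Option B: monthly rate = 4.15%/12 = 0.0034583; payment = 70,000 × 0.0034583 / (1 − (1+0.0034583)^−36) = €2,071.35.
Monthly savings = €2,094.82 − €2,071.35 = €23.47.
Break-even = €500.00 / €23.47 = 21.30 → 22 months.

22 months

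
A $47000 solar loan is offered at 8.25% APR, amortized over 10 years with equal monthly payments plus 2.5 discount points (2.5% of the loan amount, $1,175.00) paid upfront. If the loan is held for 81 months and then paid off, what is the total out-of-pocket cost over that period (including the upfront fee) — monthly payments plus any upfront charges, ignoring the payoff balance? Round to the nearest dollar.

$47,869

Monthly rate = 8.25%/12 = 0.0068750; payment = 47,000 × 0.0068750 / (1 − (1+0.0068750)^−120) = $576.47.
Total outlay = 81 × $576.47 + $1,175.00 = $47,869.07.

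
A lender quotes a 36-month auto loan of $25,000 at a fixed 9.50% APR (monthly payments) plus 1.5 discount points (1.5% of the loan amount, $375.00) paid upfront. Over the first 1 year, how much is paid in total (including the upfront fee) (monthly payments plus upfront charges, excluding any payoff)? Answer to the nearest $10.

$9,980

At 9.50% the monthly rate is 0.0079167, so the payment is 25,000 × 0.0079167 / (1 − 1.0079167^−36) = $800.82.
Total outlay = 12 × $800.82 + $375.00 = $9,984.84.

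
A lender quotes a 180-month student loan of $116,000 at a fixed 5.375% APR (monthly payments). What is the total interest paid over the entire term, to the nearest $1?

$53,225

Monthly rate = 5.375%/12 = 0.0044792; payment = 116,000 × 0.0044792 / (1 − (1+0.0044792)^−180) = $940.14.
Total paid = 180 × $940.14 = $169,225.20; interest = $169,225.20 − $116,000 = $53,225.20.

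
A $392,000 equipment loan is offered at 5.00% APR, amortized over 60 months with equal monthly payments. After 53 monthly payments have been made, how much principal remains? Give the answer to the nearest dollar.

With monthly rate i = 5%/12 = 0.0041667, the balance after k of n payments is P · [(1+i)^n − (1+i)^k] / [(1+i)^n − 1].
(1+0.0041667)^60 = 1.28335868 and (1+0.0041667)^53 = 1.24654352, so the balance is 392,000 × (1.28335868 − 1.24654352) / (1.28335868 − 1) = $50,930.30.

$50,930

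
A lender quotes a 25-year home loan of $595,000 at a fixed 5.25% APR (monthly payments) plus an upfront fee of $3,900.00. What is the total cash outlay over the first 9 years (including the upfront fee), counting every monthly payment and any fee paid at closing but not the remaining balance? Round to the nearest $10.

$388,980

Monthly rate = 5.25%/12 = 0.0043750; payment = 595,000 × 0.0043750 / (1 − (1+0.0043750)^−300) = $3,565.52.
Total outlay = 108 × $3,565.52 + $3,900.00 = $388,976.16.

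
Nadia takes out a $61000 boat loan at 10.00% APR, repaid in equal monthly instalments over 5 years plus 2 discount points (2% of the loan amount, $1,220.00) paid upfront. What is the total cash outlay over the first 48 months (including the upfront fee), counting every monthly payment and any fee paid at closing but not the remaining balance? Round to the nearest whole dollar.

Monthly rate = 10%/12 = 0.0083333; payment = 61,000 × 0.0083333 / (1 − (1+0.0083333)^−60) = $1,296.07.
Total outlay = 48 × $1,296.07 + $1,220.00 = $63,431.36.

$63,431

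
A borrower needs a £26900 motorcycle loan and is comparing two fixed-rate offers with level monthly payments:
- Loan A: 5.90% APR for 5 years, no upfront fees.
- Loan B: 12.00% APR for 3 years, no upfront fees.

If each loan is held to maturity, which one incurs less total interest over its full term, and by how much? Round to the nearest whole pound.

Loan A: monthly rate = 5.9%/12 = 0.0049167; payment = 26,900 × 0.0049167 / (1 − (1+0.0049167)^−60) = £518.80.
Total interest on Loan A = 60 × £518.80 − £26,900 = £4,228.00.
Loan B: at 12.00% the monthly rate is 0.0100000, so the payment is 26,900 × 0.0100000 / (1 − 1.0100000^−36) = £893.46.
Total interest on Loan B = 36 × £893.46 − £26,900 = £5,264.56.
Loan A is lower by £1,036.56.

Loan A by £1,037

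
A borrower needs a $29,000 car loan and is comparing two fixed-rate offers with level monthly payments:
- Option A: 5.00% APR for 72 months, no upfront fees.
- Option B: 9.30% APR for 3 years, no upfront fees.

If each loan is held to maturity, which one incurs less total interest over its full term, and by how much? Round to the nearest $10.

Option B by $280

Option A: at 5.00% the monthly rate is 0.0041667, so the payment is 29,000 × 0.0041667 / (1 − 1.0041667^−72) = $467.04.
Total interest on Option A = 72 × $467.04 − $29,000 = $4,626.88.
Option B: monthly rate = 9.3%/12 = 0.0077500; payment = 29,000 × 0.0077500 / (1 − (1+0.0077500)^−36) = $926.25.
Total interest on Option B = 36 × $926.25 − $29,000 = $4,345.00.
Option B is lower by $281.88.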